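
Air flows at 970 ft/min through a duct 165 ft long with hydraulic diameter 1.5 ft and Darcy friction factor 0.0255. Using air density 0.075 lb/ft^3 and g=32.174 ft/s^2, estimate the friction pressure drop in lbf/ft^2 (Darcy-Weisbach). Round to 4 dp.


v_fps = 970/60 = 16.1667 ft/s
dp = 0.0255*(165/1.5)*0.075*16.1667^2/(2*32.174) = 0.8545 lbf/ft^2

0.8545 lbf/ft^2


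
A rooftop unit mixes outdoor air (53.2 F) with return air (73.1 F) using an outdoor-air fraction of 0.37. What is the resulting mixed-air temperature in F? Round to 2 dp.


T_mix = 0.37*53.2 + 0.63*73.1 = 65.74 F

65.74 F


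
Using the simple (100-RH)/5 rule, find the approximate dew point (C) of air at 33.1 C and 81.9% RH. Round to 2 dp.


Td = 33.1 - (100-81.9)/5 = 29.48 C

29.48 C


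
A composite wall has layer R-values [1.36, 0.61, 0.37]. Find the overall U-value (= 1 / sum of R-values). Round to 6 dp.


R_total = 1.36 + 0.61 + 0.37 = 2.34
U = 1/2.34 = 0.427350

0.427350


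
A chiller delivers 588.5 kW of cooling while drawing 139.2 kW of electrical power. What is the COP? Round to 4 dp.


COP = 588.5 / 139.2 = 4.2277

4.2277


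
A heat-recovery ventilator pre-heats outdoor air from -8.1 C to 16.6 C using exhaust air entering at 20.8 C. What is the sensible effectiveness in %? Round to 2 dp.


eff = (16.6-(-8.1))/(20.8-(-8.1))*100 = 85.47 %

85.47 %


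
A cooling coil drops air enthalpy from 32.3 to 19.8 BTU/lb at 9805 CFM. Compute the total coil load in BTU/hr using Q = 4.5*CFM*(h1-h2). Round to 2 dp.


Q = 4.5 * 9805 * (32.3 - 19.8) = 551531.25 BTU/hr

551531.25 BTU/hr


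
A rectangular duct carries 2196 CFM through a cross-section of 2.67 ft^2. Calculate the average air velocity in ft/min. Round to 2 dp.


V = 2196 / 2.67 = 822.47 ft/min

822.47 ft/min


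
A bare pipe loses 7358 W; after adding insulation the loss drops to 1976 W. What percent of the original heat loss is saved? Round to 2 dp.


Savings = ((7358-1976)/7358)*100 = 73.14 %

73.14 %


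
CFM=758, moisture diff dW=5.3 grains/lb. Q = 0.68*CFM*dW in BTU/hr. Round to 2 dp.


Q = 0.68 * 758 * 5.3 = 2731.83 BTU/hr

2731.83 BTU/hr


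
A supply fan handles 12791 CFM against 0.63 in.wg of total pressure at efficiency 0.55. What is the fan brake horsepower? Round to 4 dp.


BHP = 12791 * 0.63 / (6356 * 0.55) = 2.3051 hp

2.3051 hp


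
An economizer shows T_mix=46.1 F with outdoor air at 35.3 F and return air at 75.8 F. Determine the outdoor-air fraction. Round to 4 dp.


frac = (46.1 - 75.8) / (35.3 - 75.8) = 0.7333

0.7333


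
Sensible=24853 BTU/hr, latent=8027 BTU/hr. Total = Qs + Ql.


Qt = 24853 + 8027 = 32880 BTU/hr

32880 BTU/hr


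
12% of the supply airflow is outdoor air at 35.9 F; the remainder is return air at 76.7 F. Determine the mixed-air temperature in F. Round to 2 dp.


T_mix = 0.12*35.9 + 0.88*76.7 = 71.80 F

71.80 F


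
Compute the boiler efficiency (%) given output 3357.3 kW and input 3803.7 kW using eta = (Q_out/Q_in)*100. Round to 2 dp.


eta = (3357.3/3803.7)*100 = 88.26 %

88.26 %


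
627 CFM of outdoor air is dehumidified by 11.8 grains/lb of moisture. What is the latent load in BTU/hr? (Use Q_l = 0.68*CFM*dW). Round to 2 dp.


Q = 0.68 * 627 * 11.8 = 5031.05 BTU/hr

5031.05 BTU/hr


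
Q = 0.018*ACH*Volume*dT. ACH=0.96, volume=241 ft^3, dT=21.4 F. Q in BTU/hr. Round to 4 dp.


Q = 0.018 * 0.96 * 241 * 21.4 = 89.1199 BTU/hr

89.1199 BTU/hr


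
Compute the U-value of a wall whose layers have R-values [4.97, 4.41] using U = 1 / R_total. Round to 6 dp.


R_total = 4.97 + 4.41 = 9.38
U = 1/9.38 = 0.106610

0.106610


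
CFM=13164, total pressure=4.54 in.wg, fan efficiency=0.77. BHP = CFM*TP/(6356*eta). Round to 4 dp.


BHP = 13164 * 4.54 / (6356 * 0.77) = 12.2115 hp

12.2115 hp


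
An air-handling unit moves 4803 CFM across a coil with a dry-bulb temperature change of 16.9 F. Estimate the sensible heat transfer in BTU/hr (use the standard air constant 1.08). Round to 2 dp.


Q = 1.08 * 4803 * 16.9 = 87664.36 BTU/hr

87664.36 BTU/hr


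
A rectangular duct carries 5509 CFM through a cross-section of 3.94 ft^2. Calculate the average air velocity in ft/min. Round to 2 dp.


V = 5509 / 3.94 = 1398.22 ft/min

1398.22 ft/min


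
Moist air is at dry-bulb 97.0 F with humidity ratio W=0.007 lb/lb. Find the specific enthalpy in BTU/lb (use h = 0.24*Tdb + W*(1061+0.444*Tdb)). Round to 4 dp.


h = 0.24*97.0 + 0.007*(1061+0.444*97.0) = 31.0085 BTU/lb

31.0085 BTU/lb


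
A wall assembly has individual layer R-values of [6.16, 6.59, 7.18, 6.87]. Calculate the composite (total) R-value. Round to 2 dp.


R_total = 6.16 + 6.59 + 7.18 + 6.87 = 26.80

26.80


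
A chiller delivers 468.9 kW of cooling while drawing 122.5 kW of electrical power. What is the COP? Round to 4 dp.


COP = 468.9 / 122.5 = 3.8278

3.8278


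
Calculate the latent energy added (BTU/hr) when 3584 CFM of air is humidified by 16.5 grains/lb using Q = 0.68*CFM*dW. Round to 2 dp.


Q = 0.68 * 3584 * 16.5 = 40212.48 BTU/hr

40212.48 BTU/hr


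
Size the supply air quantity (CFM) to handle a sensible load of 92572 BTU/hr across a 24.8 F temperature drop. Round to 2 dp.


CFM = 92572 / (1.08 * 24.8) = 3456.24

3456.24 CFM


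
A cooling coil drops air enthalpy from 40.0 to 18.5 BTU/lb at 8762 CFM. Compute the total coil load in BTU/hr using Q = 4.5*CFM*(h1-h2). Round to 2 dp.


Q = 4.5 * 8762 * (40.0 - 18.5) = 847723.50 BTU/hr

847723.50 BTU/hr


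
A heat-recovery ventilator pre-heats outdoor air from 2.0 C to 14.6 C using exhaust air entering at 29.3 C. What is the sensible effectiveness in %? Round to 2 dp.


eff = (14.6-2.0)/(29.3-2.0)*100 = 46.15 %

46.15 %


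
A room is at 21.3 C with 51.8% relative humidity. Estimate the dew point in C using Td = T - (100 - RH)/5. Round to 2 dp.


Td = 21.3 - (100-51.8)/5 = 11.66 C

11.66 C


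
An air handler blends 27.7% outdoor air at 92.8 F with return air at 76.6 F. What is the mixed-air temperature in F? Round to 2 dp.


T_mix = 76.6 + (27.7/100)*(92.8-76.6) = 81.09 F

81.09 F


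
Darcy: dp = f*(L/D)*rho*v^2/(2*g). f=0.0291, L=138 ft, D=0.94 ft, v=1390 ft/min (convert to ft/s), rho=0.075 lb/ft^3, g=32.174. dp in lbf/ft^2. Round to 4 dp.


v_fps = 1390/60 = 23.1667 ft/s
dp = 0.0291*(138/0.94)*0.075*23.1667^2/(2*32.174) = 2.6724 lbf/ft^2

2.6724 lbf/ft^2


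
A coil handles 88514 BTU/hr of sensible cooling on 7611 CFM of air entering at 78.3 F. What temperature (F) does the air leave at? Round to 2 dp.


dT = 88514/(1.08*7611) = 10.7683
T_leave = 78.3 - 10.7683 = 67.53 F

67.53 F


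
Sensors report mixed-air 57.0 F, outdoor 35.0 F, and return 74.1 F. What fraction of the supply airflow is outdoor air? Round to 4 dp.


frac = (57.0 - 74.1) / (35.0 - 74.1) = 0.4373

0.4373


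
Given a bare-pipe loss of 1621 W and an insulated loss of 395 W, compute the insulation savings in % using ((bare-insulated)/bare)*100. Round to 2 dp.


Savings = ((1621-395)/1621)*100 = 75.63 %

75.63 %


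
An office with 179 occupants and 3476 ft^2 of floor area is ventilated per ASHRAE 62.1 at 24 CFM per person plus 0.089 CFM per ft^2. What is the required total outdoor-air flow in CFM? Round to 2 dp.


Total = 179*24 + 3476*0.089 = 4605.36 CFM

4605.36 CFM


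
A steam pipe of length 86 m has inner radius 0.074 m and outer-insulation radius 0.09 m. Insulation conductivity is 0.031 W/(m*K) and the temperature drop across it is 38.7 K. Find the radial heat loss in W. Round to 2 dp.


Q = 2*pi*0.031*86*38.7/ln(0.09/0.074) = 3311.78 W

3311.78 W


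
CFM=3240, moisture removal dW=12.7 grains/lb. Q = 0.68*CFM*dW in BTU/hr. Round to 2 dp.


Q = 0.68 * 3240 * 12.7 = 27980.64 BTU/hr

27980.64 BTU/hr


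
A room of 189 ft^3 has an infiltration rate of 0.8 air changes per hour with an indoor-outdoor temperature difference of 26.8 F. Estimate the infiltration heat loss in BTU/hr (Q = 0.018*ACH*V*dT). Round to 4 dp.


Q = 0.018 * 0.8 * 189 * 26.8 = 72.9389 BTU/hr

72.9389 BTU/hr


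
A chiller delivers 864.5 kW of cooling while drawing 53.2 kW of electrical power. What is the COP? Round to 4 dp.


COP = 864.5 / 53.2 = 16.2500

16.2500


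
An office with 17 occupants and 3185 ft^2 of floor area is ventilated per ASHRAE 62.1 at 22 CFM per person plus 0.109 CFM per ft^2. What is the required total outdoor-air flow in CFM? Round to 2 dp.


Total = 17*22 + 3185*0.109 = 721.17 CFM

721.17 CFM


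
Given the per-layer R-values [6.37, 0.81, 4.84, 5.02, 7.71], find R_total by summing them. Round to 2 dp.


R_total = 6.37 + 0.81 + 4.84 + 5.02 + 7.71 = 24.75

24.75


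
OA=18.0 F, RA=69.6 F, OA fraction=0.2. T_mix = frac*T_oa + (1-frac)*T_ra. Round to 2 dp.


T_mix = 0.2*18.0 + 0.8*69.6 = 59.28 F

59.28 F


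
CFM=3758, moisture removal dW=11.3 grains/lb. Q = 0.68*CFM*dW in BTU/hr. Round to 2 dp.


Q = 0.68 * 3758 * 11.3 = 28876.47 BTU/hr

28876.47 BTU/hr


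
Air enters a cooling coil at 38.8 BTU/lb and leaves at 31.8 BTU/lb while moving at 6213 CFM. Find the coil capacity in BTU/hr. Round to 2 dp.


Q = 4.5 * 6213 * (38.8 - 31.8) = 195709.50 BTU/hr

195709.50 BTU/hr


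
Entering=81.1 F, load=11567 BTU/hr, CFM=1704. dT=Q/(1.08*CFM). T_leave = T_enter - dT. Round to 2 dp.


dT = 11567/(1.08*1704) = 6.2853
T_leave = 81.1 - 6.2853 = 74.81 F

74.81 F


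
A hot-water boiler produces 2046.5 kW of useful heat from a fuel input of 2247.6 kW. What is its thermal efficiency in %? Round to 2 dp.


eta = (2046.5/2247.6)*100 = 91.05 %

91.05 %


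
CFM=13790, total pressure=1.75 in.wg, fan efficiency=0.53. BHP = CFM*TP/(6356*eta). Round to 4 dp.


BHP = 13790 * 1.75 / (6356 * 0.53) = 7.1638 hp

7.1638 hp


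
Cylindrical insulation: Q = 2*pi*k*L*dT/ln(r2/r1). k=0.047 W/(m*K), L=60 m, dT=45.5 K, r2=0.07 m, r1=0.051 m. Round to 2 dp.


Q = 2*pi*0.047*60*45.5/ln(0.07/0.051) = 2545.86 W

2545.86 W


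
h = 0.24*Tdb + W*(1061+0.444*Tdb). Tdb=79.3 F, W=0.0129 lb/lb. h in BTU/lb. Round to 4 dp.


h = 0.24*79.3 + 0.0129*(1061+0.444*79.3) = 33.1731 BTU/lb

33.1731 BTU/lb


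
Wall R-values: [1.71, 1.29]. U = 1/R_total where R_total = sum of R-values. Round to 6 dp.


R_total = 1.71 + 1.29 = 3.00
U = 1/3.00 = 0.333333

0.333333


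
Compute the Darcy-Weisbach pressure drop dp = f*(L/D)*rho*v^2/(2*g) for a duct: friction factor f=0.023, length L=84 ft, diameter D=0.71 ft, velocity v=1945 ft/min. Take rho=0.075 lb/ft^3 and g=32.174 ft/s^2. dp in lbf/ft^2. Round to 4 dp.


v_fps = 1945/60 = 32.4167 ft/s
dp = 0.023*(84/0.71)*0.075*32.4167^2/(2*32.174) = 3.3328 lbf/ft^2

3.3328 lbf/ft^2


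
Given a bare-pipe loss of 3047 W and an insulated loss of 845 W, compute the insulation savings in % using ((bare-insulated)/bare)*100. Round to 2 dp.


Savings = ((3047-845)/3047)*100 = 72.27 %

72.27 %


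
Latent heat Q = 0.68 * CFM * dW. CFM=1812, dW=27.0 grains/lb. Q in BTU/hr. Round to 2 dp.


Q = 0.68 * 1812 * 27.0 = 33268.32 BTU/hr

33268.32 BTU/hr


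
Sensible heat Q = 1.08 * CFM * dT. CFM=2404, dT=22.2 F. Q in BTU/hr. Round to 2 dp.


Q = 1.08 * 2404 * 22.2 = 57638.30 BTU/hr

57638.30 BTU/hr


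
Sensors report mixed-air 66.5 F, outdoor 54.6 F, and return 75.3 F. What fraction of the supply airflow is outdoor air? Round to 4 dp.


frac = (66.5 - 75.3) / (54.6 - 75.3) = 0.4251

0.4251


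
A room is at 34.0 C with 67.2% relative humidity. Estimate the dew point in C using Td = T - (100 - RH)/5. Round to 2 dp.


Td = 34.0 - (100-67.2)/5 = 27.44 C

27.44 C


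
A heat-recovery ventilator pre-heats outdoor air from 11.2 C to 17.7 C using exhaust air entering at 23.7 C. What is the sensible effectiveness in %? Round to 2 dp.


eff = (17.7-11.2)/(23.7-11.2)*100 = 52.00 %

52.00 %


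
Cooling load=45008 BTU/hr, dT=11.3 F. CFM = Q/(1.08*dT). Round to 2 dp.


CFM = 45008 / (1.08 * 11.3) = 3687.97

3687.97 CFM


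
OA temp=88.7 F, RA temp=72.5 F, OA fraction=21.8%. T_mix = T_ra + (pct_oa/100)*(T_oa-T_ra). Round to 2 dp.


T_mix = 72.5 + (21.8/100)*(88.7-72.5) = 76.03 F

76.03 F


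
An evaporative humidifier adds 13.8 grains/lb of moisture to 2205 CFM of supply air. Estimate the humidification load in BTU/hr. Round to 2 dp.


Q = 0.68 * 2205 * 13.8 = 20691.72 BTU/hr

20691.72 BTU/hr


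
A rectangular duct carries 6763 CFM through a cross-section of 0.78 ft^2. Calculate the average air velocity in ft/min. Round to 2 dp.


V = 6763 / 0.78 = 8670.51 ft/min

8670.51 ft/min


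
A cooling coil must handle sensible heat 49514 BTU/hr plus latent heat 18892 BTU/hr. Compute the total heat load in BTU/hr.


Qt = 49514 + 18892 = 68406 BTU/hr

68406 BTU/hr


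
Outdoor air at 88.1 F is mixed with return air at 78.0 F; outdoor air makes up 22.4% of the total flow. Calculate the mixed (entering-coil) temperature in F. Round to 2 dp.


T_mix = 78.0 + (22.4/100)*(88.1-78.0) = 80.26 F

80.26 F


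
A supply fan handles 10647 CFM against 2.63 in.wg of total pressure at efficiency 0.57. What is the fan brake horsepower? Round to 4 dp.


BHP = 10647 * 2.63 / (6356 * 0.57) = 7.7290 hp

7.7290 hp


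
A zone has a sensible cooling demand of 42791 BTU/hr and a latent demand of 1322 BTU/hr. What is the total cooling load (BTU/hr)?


Qt = 42791 + 1322 = 44113 BTU/hr

44113 BTU/hr


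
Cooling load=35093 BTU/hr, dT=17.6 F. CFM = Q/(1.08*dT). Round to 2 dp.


CFM = 35093 / (1.08 * 17.6) = 1846.22

1846.22 CFM


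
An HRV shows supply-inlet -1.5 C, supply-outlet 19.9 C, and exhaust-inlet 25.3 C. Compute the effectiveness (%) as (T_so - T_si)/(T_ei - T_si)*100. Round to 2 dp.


eff = (19.9-(-1.5))/(25.3-(-1.5))*100 = 79.85 %

79.85 %


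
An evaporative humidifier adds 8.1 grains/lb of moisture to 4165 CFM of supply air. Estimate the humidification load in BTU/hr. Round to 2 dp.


Q = 0.68 * 4165 * 8.1 = 22940.82 BTU/hr

22940.82 BTU/hr


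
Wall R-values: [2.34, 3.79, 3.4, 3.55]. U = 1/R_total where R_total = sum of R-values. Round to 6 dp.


R_total = 2.34 + 3.79 + 3.4 + 3.55 = 13.08
U = 1/13.08 = 0.076453

0.076453


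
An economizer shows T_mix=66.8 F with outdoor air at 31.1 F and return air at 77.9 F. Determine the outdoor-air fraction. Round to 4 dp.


frac = (66.8 - 77.9) / (31.1 - 77.9) = 0.2372

0.2372


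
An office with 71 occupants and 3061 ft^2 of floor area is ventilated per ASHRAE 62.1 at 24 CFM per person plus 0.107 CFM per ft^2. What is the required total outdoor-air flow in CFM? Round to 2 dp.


Total = 71*24 + 3061*0.107 = 2031.53 CFM

2031.53 CFM


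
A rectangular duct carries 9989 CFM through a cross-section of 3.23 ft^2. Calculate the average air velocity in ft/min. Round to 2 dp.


V = 9989 / 3.23 = 3092.57 ft/min

3092.57 ft/min


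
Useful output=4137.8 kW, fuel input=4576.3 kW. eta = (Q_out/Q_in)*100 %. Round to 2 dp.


eta = (4137.8/4576.3)*100 = 90.42 %

90.42 %


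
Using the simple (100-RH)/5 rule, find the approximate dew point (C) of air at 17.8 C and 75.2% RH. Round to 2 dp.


Td = 17.8 - (100-75.2)/5 = 12.84 C

12.84 C


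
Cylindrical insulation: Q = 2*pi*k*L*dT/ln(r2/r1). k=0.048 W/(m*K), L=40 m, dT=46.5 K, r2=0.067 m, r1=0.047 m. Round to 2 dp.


Q = 2*pi*0.048*40*46.5/ln(0.067/0.047) = 1582.20 W

1582.20 W


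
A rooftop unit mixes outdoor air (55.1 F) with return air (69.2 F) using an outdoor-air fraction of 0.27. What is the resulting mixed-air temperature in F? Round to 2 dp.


T_mix = 0.27*55.1 + 0.73*69.2 = 65.39 F

65.39 F


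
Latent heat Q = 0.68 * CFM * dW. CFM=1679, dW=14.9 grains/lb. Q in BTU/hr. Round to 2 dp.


Q = 0.68 * 1679 * 14.9 = 17011.63 BTU/hr

17011.63 BTU/hr


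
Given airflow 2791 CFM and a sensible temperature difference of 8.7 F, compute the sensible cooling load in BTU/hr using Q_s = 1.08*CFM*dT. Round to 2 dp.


Q = 1.08 * 2791 * 8.7 = 26224.24 BTU/hr

26224.24 BTU/hr


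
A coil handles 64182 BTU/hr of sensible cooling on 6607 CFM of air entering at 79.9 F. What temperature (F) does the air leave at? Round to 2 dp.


dT = 64182/(1.08*6607) = 8.9947
T_leave = 79.9 - 8.9947 = 70.91 F

70.91 F


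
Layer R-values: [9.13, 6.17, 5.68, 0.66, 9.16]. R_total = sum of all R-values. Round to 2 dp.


R_total = 9.13 + 6.17 + 5.68 + 0.66 + 9.16 = 30.80

30.80


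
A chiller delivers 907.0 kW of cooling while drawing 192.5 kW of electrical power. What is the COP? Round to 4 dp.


COP = 907.0 / 192.5 = 4.7117

4.7117


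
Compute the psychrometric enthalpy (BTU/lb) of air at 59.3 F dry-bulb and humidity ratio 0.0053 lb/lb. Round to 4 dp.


h = 0.24*59.3 + 0.0053*(1061+0.444*59.3) = 19.9948 BTU/lb

19.9948 BTU/lb


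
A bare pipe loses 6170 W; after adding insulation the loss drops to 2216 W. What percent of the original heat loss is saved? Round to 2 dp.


Savings = ((6170-2216)/6170)*100 = 64.08 %

64.08 %


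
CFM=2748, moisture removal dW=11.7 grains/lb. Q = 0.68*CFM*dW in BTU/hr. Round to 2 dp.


Q = 0.68 * 2748 * 11.7 = 21863.09 BTU/hr

21863.09 BTU/hr


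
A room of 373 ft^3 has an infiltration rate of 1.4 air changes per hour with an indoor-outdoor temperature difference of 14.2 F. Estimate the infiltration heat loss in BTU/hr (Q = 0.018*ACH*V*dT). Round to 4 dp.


Q = 0.018 * 1.4 * 373 * 14.2 = 133.4743 BTU/hr

133.4743 BTU/hr


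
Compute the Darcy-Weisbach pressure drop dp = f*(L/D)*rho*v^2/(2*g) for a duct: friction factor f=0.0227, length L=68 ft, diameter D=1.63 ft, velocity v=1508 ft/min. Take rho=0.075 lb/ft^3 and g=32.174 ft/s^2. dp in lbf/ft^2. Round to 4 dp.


v_fps = 1508/60 = 25.1333 ft/s
dp = 0.0227*(68/1.63)*0.075*25.1333^2/(2*32.174) = 0.6972 lbf/ft^2

0.6972 lbf/ft^2


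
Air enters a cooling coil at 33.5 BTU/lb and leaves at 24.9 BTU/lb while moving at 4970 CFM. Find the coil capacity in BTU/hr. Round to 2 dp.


Q = 4.5 * 4970 * (33.5 - 24.9) = 192339.00 BTU/hr

192339.00 BTU/hr


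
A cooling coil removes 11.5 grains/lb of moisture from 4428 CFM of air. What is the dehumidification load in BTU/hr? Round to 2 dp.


Q = 0.68 * 4428 * 11.5 = 34626.96 BTU/hr

34626.96 BTU/hr


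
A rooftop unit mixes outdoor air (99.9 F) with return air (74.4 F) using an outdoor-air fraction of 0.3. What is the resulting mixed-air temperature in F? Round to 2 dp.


T_mix = 0.3*99.9 + 0.7*74.4 = 82.05 F

82.05 F


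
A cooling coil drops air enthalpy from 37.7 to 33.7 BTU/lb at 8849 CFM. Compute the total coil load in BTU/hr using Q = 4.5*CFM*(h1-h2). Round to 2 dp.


Q = 4.5 * 8849 * (37.7 - 33.7) = 159282.00 BTU/hr

159282.00 BTU/hr


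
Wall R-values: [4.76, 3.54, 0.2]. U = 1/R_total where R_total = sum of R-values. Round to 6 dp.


R_total = 4.76 + 3.54 + 0.2 = 8.50
U = 1/8.50 = 0.117647

0.117647


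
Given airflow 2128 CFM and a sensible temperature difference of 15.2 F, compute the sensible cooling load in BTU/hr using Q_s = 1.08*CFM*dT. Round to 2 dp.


Q = 1.08 * 2128 * 15.2 = 34933.25 BTU/hr

34933.25 BTU/hr


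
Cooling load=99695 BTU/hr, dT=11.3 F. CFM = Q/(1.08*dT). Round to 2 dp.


CFM = 99695 / (1.08 * 11.3) = 8169.04

8169.04 CFM


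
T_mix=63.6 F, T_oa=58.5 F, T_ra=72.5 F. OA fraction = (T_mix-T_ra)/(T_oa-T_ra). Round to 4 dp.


frac = (63.6 - 72.5) / (58.5 - 72.5) = 0.6357

0.6357


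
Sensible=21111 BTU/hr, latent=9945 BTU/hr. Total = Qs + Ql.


Qt = 21111 + 9945 = 31056 BTU/hr

31056 BTU/hr


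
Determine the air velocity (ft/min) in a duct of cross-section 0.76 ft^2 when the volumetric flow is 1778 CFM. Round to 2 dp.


V = 1778 / 0.76 = 2339.47 ft/min

2339.47 ft/min


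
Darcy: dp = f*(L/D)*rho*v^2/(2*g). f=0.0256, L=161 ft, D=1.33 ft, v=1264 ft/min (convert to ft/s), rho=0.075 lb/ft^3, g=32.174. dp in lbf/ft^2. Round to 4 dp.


v_fps = 1264/60 = 21.0667 ft/s
dp = 0.0256*(161/1.33)*0.075*21.0667^2/(2*32.174) = 1.6030 lbf/ft^2

1.6030 lbf/ft^2


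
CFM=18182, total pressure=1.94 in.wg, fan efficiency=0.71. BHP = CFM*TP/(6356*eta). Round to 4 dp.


BHP = 18182 * 1.94 / (6356 * 0.71) = 7.8163 hp

7.8163 hp


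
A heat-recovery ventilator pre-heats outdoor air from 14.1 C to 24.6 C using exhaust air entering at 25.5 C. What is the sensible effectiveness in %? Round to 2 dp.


eff = (24.6-14.1)/(25.5-14.1)*100 = 92.11 %

92.11 %


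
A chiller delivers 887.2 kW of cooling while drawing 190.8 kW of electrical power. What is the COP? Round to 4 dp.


COP = 887.2 / 190.8 = 4.6499

4.6499


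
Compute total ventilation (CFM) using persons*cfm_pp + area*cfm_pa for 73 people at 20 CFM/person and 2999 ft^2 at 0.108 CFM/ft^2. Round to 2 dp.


Total = 73*20 + 2999*0.108 = 1783.89 CFM

1783.89 CFM


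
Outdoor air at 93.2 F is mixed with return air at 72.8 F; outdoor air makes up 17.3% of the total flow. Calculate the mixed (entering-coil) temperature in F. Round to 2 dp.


T_mix = 72.8 + (17.3/100)*(93.2-72.8) = 76.33 F

76.33 F


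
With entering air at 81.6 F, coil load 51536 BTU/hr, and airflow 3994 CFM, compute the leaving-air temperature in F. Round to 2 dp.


dT = 51536/(1.08*3994) = 11.9476
T_leave = 81.6 - 11.9476 = 69.65 F

69.65 F


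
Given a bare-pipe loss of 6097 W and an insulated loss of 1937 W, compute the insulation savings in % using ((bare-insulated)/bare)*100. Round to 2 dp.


Savings = ((6097-1937)/6097)*100 = 68.23 %

68.23 %


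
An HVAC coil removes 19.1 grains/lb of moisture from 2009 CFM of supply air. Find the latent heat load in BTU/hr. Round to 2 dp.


Q = 0.68 * 2009 * 19.1 = 26092.89 BTU/hr

26092.89 BTU/hr


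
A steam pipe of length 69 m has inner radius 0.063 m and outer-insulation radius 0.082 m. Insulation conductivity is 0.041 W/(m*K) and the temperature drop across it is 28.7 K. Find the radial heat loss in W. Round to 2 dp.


Q = 2*pi*0.041*69*28.7/ln(0.082/0.063) = 1935.42 W

1935.42 W


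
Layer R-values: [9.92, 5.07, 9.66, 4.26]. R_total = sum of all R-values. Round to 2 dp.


R_total = 9.92 + 5.07 + 9.66 + 4.26 = 28.91

28.91


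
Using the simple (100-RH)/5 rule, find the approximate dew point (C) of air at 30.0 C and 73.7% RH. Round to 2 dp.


Td = 30.0 - (100-73.7)/5 = 24.74 C

24.74 C


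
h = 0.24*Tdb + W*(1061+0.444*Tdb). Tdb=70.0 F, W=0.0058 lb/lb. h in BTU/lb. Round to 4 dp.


h = 0.24*70.0 + 0.0058*(1061+0.444*70.0) = 23.1341 BTU/lb

23.1341 BTU/lb


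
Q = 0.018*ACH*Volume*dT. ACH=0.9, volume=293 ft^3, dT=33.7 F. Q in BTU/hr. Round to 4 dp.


Q = 0.018 * 0.9 * 293 * 33.7 = 159.9604 BTU/hr

159.9604 BTU/hr


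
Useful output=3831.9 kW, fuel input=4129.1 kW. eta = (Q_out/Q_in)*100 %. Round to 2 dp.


eta = (3831.9/4129.1)*100 = 92.80 %

92.80 %


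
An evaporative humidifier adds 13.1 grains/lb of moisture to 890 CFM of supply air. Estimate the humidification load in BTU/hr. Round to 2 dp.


Q = 0.68 * 890 * 13.1 = 7928.12 BTU/hr

7928.12 BTU/hr


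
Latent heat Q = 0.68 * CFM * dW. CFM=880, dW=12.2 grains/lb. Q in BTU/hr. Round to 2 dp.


Q = 0.68 * 880 * 12.2 = 7300.48 BTU/hr

7300.48 BTU/hr


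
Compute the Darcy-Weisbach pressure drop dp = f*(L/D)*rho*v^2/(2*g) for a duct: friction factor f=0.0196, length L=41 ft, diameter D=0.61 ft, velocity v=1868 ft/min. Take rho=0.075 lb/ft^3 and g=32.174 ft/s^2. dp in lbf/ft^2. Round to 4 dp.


v_fps = 1868/60 = 31.1333 ft/s
dp = 0.0196*(41/0.61)*0.075*31.1333^2/(2*32.174) = 1.4883 lbf/ft^2

1.4883 lbf/ft^2


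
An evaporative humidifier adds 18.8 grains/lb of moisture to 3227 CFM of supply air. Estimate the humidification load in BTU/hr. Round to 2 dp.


Q = 0.68 * 3227 * 18.8 = 41253.97 BTU/hr

41253.97 BTU/hr


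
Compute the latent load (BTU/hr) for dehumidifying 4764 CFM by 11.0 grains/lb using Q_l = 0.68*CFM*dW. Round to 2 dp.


Q = 0.68 * 4764 * 11.0 = 35634.72 BTU/hr

35634.72 BTU/hr


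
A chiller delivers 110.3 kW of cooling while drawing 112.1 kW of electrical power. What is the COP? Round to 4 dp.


COP = 110.3 / 112.1 = 0.9839

0.9839


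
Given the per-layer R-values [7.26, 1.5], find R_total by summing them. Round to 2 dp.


R_total = 7.26 + 1.5 = 8.76

8.76


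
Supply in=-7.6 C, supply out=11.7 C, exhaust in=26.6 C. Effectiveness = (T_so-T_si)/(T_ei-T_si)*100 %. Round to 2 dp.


eff = (11.7-(-7.6))/(26.6-(-7.6))*100 = 56.43 %

56.43 %


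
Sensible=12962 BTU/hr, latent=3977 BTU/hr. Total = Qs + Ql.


Qt = 12962 + 3977 = 16939 BTU/hr

16939 BTU/hr


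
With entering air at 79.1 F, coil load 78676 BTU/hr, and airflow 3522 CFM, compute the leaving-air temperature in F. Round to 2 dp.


dT = 78676/(1.08*3522) = 20.6837
T_leave = 79.1 - 20.6837 = 58.42 F

58.42 F


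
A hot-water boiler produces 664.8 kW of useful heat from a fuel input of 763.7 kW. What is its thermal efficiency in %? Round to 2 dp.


eta = (664.8/763.7)*100 = 87.05 %

87.05 %


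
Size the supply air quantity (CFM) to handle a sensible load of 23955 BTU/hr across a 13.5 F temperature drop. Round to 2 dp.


CFM = 23955 / (1.08 * 13.5) = 1643.00

1643.00 CFM


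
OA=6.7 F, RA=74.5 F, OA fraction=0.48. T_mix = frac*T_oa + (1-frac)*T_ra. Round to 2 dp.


T_mix = 0.48*6.7 + 0.52*74.5 = 41.96 F

41.96 F


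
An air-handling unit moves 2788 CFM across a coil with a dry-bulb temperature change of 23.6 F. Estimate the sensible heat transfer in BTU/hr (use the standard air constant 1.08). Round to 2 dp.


Q = 1.08 * 2788 * 23.6 = 71060.54 BTU/hr

71060.54 BTU/hr


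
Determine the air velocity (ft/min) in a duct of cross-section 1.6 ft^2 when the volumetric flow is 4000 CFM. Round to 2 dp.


V = 4000 / 1.6 = 2500.00 ft/min

2500.00 ft/min


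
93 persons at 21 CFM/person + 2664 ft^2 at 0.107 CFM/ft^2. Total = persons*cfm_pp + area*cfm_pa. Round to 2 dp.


Total = 93*21 + 2664*0.107 = 2238.05 CFM

2238.05 CFM


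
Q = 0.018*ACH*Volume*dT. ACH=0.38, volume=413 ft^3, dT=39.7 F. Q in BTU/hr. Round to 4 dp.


Q = 0.018 * 0.38 * 413 * 39.7 = 112.1493 BTU/hr

112.1493 BTU/hr


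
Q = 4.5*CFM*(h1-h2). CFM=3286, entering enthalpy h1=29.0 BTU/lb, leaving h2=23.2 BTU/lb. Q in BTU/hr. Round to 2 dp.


Q = 4.5 * 3286 * (29.0 - 23.2) = 85764.60 BTU/hr

85764.60 BTU/hr


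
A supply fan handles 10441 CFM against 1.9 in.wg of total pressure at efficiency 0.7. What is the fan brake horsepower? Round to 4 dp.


BHP = 10441 * 1.9 / (6356 * 0.7) = 4.4588 hp

4.4588 hp


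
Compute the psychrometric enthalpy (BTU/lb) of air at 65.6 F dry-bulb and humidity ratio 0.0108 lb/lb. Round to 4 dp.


h = 0.24*65.6 + 0.0108*(1061+0.444*65.6) = 27.5174 BTU/lb

27.5174 BTU/lb


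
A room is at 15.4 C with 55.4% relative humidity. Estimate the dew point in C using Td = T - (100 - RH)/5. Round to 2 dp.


Td = 15.4 - (100-55.4)/5 = 6.48 C

6.48 C


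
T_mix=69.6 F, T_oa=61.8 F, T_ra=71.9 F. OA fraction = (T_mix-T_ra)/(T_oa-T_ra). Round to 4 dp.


frac = (69.6 - 71.9) / (61.8 - 71.9) = 0.2277

0.2277


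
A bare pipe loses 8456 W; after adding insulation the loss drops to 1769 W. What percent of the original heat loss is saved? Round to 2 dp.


Savings = ((8456-1769)/8456)*100 = 79.08 %

79.08 %


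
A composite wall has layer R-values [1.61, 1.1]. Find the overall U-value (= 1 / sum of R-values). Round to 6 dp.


R_total = 1.61 + 1.1 = 2.71
U = 1/2.71 = 0.369004

0.369004


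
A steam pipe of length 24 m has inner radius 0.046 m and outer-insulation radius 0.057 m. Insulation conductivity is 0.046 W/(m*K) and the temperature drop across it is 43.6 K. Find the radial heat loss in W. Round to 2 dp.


Q = 2*pi*0.046*24*43.6/ln(0.057/0.046) = 1410.56 W

1410.56 W


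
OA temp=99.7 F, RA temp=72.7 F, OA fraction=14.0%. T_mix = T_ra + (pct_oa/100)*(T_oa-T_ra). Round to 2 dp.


T_mix = 72.7 + (14.0/100)*(99.7-72.7) = 76.48 F

76.48 F


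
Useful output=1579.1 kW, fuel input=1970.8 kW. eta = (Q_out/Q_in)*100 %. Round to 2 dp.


eta = (1579.1/1970.8)*100 = 80.12 %

80.12 %


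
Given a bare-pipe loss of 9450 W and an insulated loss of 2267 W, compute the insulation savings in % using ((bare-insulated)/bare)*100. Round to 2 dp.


Savings = ((9450-2267)/9450)*100 = 76.01 %

76.01 %


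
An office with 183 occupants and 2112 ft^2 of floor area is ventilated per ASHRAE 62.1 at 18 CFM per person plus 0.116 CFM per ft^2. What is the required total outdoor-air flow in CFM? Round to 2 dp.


Total = 183*18 + 2112*0.116 = 3538.99 CFM

3538.99 CFM


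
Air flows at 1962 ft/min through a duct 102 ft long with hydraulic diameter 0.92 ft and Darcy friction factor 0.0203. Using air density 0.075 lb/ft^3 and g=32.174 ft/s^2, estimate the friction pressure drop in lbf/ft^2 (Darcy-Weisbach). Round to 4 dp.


v_fps = 1962/60 = 32.7 ft/s
dp = 0.0203*(102/0.92)*0.075*32.7^2/(2*32.174) = 2.8050 lbf/ft^2

2.8050 lbf/ft^2


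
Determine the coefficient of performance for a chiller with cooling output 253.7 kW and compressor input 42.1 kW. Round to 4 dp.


COP = 253.7 / 42.1 = 6.0261

6.0261


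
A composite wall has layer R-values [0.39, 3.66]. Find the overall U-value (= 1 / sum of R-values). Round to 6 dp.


R_total = 0.39 + 3.66 = 4.05
U = 1/4.05 = 0.246914

0.246914


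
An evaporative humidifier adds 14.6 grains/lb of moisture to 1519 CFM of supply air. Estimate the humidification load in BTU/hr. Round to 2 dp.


Q = 0.68 * 1519 * 14.6 = 15080.63 BTU/hr

15080.63 BTU/hr


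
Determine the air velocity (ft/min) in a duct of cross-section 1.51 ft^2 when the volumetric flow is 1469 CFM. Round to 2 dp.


V = 1469 / 1.51 = 972.85 ft/min

972.85 ft/min


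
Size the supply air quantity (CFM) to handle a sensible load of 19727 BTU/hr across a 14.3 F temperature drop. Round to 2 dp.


CFM = 19727 / (1.08 * 14.3) = 1277.32

1277.32 CFM


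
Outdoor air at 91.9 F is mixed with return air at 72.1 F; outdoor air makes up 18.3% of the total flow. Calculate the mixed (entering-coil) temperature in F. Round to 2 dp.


T_mix = 72.1 + (18.3/100)*(91.9-72.1) = 75.72 F

75.72 F


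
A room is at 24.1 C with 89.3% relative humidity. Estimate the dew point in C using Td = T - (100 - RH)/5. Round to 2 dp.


Td = 24.1 - (100-89.3)/5 = 21.96 C

21.96 C


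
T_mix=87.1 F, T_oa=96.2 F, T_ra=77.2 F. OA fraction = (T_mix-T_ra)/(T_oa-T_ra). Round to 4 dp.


frac = (87.1 - 77.2) / (96.2 - 77.2) = 0.5211

0.5211


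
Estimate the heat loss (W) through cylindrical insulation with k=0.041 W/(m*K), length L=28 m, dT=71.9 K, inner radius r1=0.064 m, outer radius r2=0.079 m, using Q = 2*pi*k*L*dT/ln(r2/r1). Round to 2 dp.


Q = 2*pi*0.041*28*71.9/ln(0.079/0.064) = 2463.00 W

2463.00 W


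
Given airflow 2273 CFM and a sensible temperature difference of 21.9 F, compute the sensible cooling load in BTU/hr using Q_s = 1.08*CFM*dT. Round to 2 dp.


Q = 1.08 * 2273 * 21.9 = 53761.00 BTU/hr

53761.00 BTU/hr


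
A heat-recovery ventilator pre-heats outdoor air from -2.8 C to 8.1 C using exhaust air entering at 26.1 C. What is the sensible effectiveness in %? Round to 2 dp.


eff = (8.1-(-2.8))/(26.1-(-2.8))*100 = 37.72 %

37.72 %


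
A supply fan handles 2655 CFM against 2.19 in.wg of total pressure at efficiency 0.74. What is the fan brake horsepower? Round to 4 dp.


BHP = 2655 * 2.19 / (6356 * 0.74) = 1.2362 hp

1.2362 hp


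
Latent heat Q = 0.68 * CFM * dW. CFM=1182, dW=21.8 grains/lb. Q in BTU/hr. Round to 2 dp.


Q = 0.68 * 1182 * 21.8 = 17521.97 BTU/hr

17521.97 BTU/hr


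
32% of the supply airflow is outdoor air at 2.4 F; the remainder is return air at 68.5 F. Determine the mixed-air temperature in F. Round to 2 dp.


T_mix = 0.32*2.4 + 0.68*68.5 = 47.35 F

47.35 F


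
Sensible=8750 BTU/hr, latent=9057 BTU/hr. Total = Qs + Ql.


Qt = 8750 + 9057 = 17807 BTU/hr

17807 BTU/hr


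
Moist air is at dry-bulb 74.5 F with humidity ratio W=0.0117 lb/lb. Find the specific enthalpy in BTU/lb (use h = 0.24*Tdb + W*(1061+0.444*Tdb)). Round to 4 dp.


h = 0.24*74.5 + 0.0117*(1061+0.444*74.5) = 30.6807 BTU/lb

30.6807 BTU/lb


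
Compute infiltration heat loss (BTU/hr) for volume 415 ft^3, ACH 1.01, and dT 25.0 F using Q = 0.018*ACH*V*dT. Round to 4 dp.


Q = 0.018 * 1.01 * 415 * 25.0 = 188.6175 BTU/hr

188.6175 BTU/hr


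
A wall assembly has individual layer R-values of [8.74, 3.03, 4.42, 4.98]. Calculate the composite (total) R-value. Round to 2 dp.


R_total = 8.74 + 3.03 + 4.42 + 4.98 = 21.17

21.17


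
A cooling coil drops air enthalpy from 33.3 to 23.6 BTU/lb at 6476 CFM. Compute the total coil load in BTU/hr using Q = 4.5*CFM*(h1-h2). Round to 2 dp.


Q = 4.5 * 6476 * (33.3 - 23.6) = 282677.40 BTU/hr

282677.40 BTU/hr


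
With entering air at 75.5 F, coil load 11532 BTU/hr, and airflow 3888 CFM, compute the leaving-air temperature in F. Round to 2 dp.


dT = 11532/(1.08*3888) = 2.7463
T_leave = 75.5 - 2.7463 = 72.75 F

72.75 F


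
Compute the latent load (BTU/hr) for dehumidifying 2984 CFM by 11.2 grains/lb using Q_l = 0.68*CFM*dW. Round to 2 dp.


Q = 0.68 * 2984 * 11.2 = 22726.14 BTU/hr

22726.14 BTU/hr


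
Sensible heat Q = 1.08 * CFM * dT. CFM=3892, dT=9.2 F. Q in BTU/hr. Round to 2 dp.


Q = 1.08 * 3892 * 9.2 = 38670.91 BTU/hr

38670.91 BTU/hr


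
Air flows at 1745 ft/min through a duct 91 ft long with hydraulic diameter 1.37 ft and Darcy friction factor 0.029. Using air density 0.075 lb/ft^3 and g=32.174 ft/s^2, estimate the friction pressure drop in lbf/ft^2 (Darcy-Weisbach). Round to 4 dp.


v_fps = 1745/60 = 29.0833 ft/s
dp = 0.029*(91/1.37)*0.075*29.0833^2/(2*32.174) = 1.8990 lbf/ft^2

1.8990 lbf/ft^2


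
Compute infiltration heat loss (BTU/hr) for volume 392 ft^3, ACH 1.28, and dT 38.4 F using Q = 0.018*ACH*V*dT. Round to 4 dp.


Q = 0.018 * 1.28 * 392 * 38.4 = 346.8165 BTU/hr

346.8165 BTU/hr


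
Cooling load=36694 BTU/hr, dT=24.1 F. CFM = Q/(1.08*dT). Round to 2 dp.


CFM = 36694 / (1.08 * 24.1) = 1409.79

1409.79 CFM


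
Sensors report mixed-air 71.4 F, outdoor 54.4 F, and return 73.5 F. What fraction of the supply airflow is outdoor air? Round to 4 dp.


frac = (71.4 - 73.5) / (54.4 - 73.5) = 0.1099

0.1099


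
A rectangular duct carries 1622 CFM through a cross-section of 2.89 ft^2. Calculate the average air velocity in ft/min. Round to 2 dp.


V = 1622 / 2.89 = 561.25 ft/min

561.25 ft/min


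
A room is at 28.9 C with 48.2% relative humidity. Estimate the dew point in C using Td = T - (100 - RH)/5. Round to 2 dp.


Td = 28.9 - (100-48.2)/5 = 18.54 C

18.54 C


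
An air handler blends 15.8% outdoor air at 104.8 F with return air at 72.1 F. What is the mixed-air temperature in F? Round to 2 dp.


T_mix = 72.1 + (15.8/100)*(104.8-72.1) = 77.27 F

77.27 F


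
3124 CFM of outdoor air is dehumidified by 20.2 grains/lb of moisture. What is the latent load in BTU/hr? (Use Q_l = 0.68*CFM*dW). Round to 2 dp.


Q = 0.68 * 3124 * 20.2 = 42911.26 BTU/hr

42911.26 BTU/hr


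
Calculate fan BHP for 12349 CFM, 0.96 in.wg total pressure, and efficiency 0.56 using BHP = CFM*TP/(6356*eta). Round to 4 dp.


BHP = 12349 * 0.96 / (6356 * 0.56) = 3.3307 hp

3.3307 hp


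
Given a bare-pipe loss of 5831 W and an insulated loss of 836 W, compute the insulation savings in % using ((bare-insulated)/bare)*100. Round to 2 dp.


Savings = ((5831-836)/5831)*100 = 85.66 %

85.66 %


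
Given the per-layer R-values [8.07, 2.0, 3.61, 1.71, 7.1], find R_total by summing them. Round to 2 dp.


R_total = 8.07 + 2.0 + 3.61 + 1.71 + 7.1 = 22.49

22.49


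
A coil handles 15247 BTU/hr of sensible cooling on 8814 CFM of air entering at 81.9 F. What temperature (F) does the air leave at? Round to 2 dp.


dT = 15247/(1.08*8814) = 1.6017
T_leave = 81.9 - 1.6017 = 80.30 F

80.30 F


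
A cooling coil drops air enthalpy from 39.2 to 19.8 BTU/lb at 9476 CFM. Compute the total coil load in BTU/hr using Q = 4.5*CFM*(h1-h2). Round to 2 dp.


Q = 4.5 * 9476 * (39.2 - 19.8) = 827254.80 BTU/hr

827254.80 BTU/hr


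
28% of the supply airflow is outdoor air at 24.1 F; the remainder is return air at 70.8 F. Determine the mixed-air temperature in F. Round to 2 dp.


T_mix = 0.28*24.1 + 0.72*70.8 = 57.72 F

57.72 F


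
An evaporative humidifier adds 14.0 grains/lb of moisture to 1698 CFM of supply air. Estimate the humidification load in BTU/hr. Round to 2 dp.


Q = 0.68 * 1698 * 14.0 = 16164.96 BTU/hr

16164.96 BTU/hr


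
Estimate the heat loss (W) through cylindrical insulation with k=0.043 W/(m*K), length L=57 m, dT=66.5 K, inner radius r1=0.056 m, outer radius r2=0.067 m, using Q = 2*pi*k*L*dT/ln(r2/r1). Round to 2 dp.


Q = 2*pi*0.043*57*66.5/ln(0.067/0.056) = 5710.39 W

5710.39 W


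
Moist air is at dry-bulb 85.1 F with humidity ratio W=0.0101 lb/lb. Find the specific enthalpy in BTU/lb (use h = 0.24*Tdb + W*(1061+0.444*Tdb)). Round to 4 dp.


h = 0.24*85.1 + 0.0101*(1061+0.444*85.1) = 31.5217 BTU/lb

31.5217 BTU/lb


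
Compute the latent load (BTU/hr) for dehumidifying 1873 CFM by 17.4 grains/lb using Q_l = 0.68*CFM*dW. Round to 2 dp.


Q = 0.68 * 1873 * 17.4 = 22161.34 BTU/hr

22161.34 BTU/hr


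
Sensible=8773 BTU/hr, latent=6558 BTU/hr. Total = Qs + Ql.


Qt = 8773 + 6558 = 15331 BTU/hr

15331 BTU/hr


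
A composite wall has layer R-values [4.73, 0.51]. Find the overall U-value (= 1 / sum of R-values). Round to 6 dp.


R_total = 4.73 + 0.51 = 5.24
U = 1/5.24 = 0.190840

0.190840


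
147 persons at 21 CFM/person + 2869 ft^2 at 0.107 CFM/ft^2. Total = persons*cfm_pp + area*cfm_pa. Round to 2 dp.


Total = 147*21 + 2869*0.107 = 3393.98 CFM

3393.98 CFM


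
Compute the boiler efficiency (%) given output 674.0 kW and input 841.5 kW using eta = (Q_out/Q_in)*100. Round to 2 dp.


eta = (674.0/841.5)*100 = 80.10 %

80.10 %


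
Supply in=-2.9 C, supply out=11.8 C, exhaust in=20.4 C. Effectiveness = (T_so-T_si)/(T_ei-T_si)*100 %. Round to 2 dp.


eff = (11.8-(-2.9))/(20.4-(-2.9))*100 = 63.09 %

63.09 %


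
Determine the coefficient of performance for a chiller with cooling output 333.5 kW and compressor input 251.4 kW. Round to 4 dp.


COP = 333.5 / 251.4 = 1.3266

1.3266


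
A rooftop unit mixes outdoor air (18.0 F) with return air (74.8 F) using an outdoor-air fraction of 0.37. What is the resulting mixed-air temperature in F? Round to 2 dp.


T_mix = 0.37*18.0 + 0.63*74.8 = 53.78 F

53.78 F


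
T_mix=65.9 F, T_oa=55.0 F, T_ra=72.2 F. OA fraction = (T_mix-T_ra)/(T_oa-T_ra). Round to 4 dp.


frac = (65.9 - 72.2) / (55.0 - 72.2) = 0.3663

0.3663


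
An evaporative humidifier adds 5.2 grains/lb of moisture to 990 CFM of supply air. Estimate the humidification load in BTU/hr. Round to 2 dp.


Q = 0.68 * 990 * 5.2 = 3500.64 BTU/hr

3500.64 BTU/hr


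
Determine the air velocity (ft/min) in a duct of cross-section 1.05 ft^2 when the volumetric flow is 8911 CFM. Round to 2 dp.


V = 8911 / 1.05 = 8486.67 ft/min

8486.67 ft/min


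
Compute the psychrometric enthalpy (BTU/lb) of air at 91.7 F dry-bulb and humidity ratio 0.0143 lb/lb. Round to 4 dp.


h = 0.24*91.7 + 0.0143*(1061+0.444*91.7) = 37.7625 BTU/lb

37.7625 BTU/lb


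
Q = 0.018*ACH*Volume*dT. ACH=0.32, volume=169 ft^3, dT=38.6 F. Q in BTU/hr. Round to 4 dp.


Q = 0.018 * 0.32 * 169 * 38.6 = 37.5748 BTU/hr

37.5748 BTU/hr


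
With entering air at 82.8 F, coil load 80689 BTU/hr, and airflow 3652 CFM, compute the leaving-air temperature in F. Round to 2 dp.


dT = 80689/(1.08*3652) = 20.4578
T_leave = 82.8 - 20.4578 = 62.34 F

62.34 F


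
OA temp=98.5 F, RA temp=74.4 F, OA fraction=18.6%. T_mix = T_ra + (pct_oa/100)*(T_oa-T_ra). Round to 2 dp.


T_mix = 74.4 + (18.6/100)*(98.5-74.4) = 78.88 F

78.88 F
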